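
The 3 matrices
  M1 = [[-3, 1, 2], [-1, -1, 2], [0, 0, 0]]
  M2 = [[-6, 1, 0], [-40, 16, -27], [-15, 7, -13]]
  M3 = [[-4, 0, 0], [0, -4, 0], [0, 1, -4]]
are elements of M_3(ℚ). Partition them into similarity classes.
3 classes: {M1}, {M2}, {M3}

Characteristic polynomials: χ_{M1} = x(x + 2)^2, χ_{M2} = (x + 1)^3, χ_{M3} = (x + 4)^3.

{M1}: invariant factors x(x + 2)^2.

{M2}: invariant factors (x + 1)^3.

{M3}: invariant factors x + 4, (x + 4)^2.

Matrices are similar if and only if their invariant-factor lists agree; the partition into similarity classes is {M1}, {M2}, {M3}.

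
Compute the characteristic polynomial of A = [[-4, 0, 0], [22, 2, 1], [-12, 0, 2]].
χ_A(x) = (x - 2)^2(x + 4)

xI - A = [[x + 4, 0, 0], [-22, x - 2, -1], [12, 0, x - 2]].

Expanding det(xI - A) along the first row:
det(xI - A) = + (x + 4)·det([[x - 2, -1], [0, x - 2]]) - (0)·det([[-22, -1], [12, x - 2]]) + (0)·det([[-22, x - 2], [12, 0]]).

Evaluating gives χ_A(x) = x^3 - 12x + 16 = (x - 2)^2(x + 4).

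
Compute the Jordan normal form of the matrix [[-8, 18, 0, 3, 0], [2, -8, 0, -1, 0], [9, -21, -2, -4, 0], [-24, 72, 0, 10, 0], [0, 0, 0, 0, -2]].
J = [[-2, 1, 0, 0, 0], [0, -2, 0, 0, 0], [0, 0, -2, 1, 0], [0, 0, 0, -2, 0], [0, 0, 0, 0, -2]]

The characteristic polynomial is det(xI - A) = (x + 2)^5, so the eigenvalues are -2 (algebraic multiplicity 5).

For λ = -2: rank(A + 2I) = 2, rank((A + 2I)^2) = 0. The eigenspace has dimension 5 - 2 = 3, so there are 3 Jordan blocks; the rank sequence gives block sizes [2, 2, 1].

Assembling the blocks gives the Jordan form J above.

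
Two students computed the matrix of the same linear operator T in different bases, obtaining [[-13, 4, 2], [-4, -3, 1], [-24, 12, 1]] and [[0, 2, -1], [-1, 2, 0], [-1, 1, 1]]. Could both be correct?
trace(A) = -15 but trace(B) = 3. The trace is a similarity invariant, so A and B are not similar.

No.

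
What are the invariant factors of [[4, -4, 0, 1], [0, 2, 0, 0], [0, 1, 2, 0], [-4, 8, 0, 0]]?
The Jordan structure of A has elementary divisors (x - 2)^2, (x - 2)^2. Arranging the block sizes at each eigenvalue in decreasing order and taking row products gives the invariant factors.

Invariant factors (smallest first, each dividing the next): (x - 2)^2, (x - 2)^2.

Check: the last factor (x - 2)^2 is the minimal polynomial, and the product (x - 2)^4 is the characteristic polynomial.

(x - 2)^2, (x - 2)^2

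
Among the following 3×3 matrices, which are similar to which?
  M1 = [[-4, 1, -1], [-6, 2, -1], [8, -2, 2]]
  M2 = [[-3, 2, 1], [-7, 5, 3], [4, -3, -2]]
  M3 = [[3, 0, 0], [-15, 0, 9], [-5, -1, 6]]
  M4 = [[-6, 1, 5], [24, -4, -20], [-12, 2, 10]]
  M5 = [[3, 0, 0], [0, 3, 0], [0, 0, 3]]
4 classes: {M1, M2}, {M3}, {M4}, {M5}

Characteristic polynomials: χ_{M1} = x^3, χ_{M2} = x^3, χ_{M3} = (x - 3)^3, χ_{M4} = x^3, χ_{M5} = (x - 3)^3.

{M1, M2}: invariant factors x^3.

{M3}: invariant factors x - 3, (x - 3)^2.

{M4}: invariant factors x, x^2.

{M5}: invariant factors x - 3, x - 3, x - 3.

Matrices are similar if and only if their invariant-factor lists agree; the partition into similarity classes is {M1, M2}, {M3}, {M4}, {M5}.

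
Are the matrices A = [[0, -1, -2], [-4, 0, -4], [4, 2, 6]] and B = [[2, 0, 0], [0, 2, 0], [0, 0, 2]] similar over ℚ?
No.

Both have characteristic polynomial (x - 2)^3, but the minimal polynomial of A is (x - 2)^2 while the minimal polynomial of B is x - 2. The minimal polynomial is a similarity invariant, so A and B are not similar.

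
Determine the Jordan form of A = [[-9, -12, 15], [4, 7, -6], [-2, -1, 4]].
J = [[0, 0, 0], [0, 1, 1], [0, 0, 1]]

The characteristic polynomial is det(xI - A) = x(x - 1)^2, so the eigenvalues are 0 (algebraic multiplicity 1), 1 (algebraic multiplicity 2).

For λ = 0: algebraic multiplicity 1 gives one 1×1 block.

For λ = 1: rank(A - I) = 2, rank((A - I)^2) = 1. The eigenspace has dimension 3 - 2 = 1, so there is 1 Jordan block; the rank sequence gives block sizes [2].

Assembling the blocks gives the Jordan form J above.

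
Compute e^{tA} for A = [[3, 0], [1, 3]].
e^{tA} = [[e^{3*t}, 0], [t*e^{3*t}, e^{3*t}]]

A has Jordan form J = [[3, 1], [0, 3]] with A = PJP^{-1}, so e^{tA} = P e^{tJ} P^{-1}.

For a Jordan block J_k(λ), e^{tJ_k(λ)} = e^{λt} · (I + tN + t^2 N^2/2! + ... + t^{k-1} N^{k-1}/(k-1)!) where N is the nilpotent superdiagonal part.

Assembling the blocks and conjugating back gives the entries of e^{tA} as shown above.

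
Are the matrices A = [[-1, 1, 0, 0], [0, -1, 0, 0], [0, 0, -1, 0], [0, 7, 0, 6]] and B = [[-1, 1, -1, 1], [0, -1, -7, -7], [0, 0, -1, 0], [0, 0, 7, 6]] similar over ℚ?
Two matrices over a field are similar if and only if they have the same invariant factors.

Both A and B have characteristic polynomial (x - 6)(x + 1)^3 and minimal polynomial (x - 6)(x + 1)^2. Computing further, both have invariant factors x + 1, (x - 6)(x + 1)^2. Hence A and B are similar.

Yes.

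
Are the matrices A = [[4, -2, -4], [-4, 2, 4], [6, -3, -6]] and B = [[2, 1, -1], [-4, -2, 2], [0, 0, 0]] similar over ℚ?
Yes.

Two matrices over a field are similar if and only if they have the same invariant factors.

Both A and B have characteristic polynomial x^3 and minimal polynomial x^2. Computing further, both have invariant factors x, x^2. Hence A and B are similar.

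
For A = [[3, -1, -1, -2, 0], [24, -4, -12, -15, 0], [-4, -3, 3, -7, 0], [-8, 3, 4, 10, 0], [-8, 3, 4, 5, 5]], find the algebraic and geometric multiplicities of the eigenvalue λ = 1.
The characteristic polynomial is (x - 5)^3(x - 1)^2, so the factor x - 1 appears with exponent 2: the algebraic multiplicity is 2.

rank(A - I) = 4, so the eigenspace has dimension 5 - 4 = 1: the geometric multiplicity is 1.

Since 1 < 2, A is not diagonalizable.

algebraic multiplicity 2, geometric multiplicity 1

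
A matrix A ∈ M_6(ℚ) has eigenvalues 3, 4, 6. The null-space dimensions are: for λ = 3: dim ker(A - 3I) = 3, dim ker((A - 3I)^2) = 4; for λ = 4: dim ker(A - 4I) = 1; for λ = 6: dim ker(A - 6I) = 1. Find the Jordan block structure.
λ = 3: successive nullity increments [3, 1] count blocks of size ≥ k; block sizes are [2, 1, 1].
λ = 4: successive nullity increments [1] count blocks of size ≥ k; block sizes are [1].
λ = 6: successive nullity increments [1] count blocks of size ≥ k; block sizes are [1].

Jordan blocks: (3, 2), (3, 1), (3, 1), (4, 1), (6, 1)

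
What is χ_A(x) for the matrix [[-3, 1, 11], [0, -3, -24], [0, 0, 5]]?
χ_A(x) = (x - 5)(x + 3)^2

xI - A = [[x + 3, -1, -11], [0, x + 3, 24], [0, 0, x - 5]].

Expanding det(xI - A) along the first row:
det(xI - A) = + (x + 3)·det([[x + 3, 24], [0, x - 5]]) - (-1)·det([[0, 24], [0, x - 5]]) + (-11)·det([[0, x + 3], [0, 0]]).

Evaluating gives χ_A(x) = x^3 + x^2 - 21x - 45 = (x - 5)(x + 3)^2.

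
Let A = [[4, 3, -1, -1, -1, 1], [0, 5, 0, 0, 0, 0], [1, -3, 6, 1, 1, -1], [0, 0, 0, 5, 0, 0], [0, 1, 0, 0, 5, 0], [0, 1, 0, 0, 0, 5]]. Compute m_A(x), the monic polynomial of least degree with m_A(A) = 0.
The characteristic polynomial factors as (x - 5)^6. The minimal polynomial is ∏(x - λ)^{k_λ} where k_λ is the size of the largest Jordan block at λ.

For λ = 5: rank(A - 5I) = 2, and the largest Jordan block has size 2 (the smallest k with rank((A - 5I)^k) = rank((A - 5I)^(k+1))).

So m_A(x) = (x - 5)^2.

m_A(x) = (x - 5)^2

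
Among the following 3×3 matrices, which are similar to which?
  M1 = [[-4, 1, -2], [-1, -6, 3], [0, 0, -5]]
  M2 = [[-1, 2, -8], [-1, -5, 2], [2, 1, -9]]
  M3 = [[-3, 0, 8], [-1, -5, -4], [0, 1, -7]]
Characteristic polynomials: χ_{M1} = (x + 5)^3, χ_{M2} = (x + 5)^3, χ_{M3} = (x + 5)^3.

{M1, M2, M3}: invariant factors (x + 5)^3.

Matrices are similar if and only if their invariant-factor lists agree; the partition into similarity classes is {M1, M2, M3}.

1 class: {M1, M2, M3}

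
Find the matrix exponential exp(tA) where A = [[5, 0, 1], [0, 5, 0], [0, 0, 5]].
A has Jordan form J = [[5, 1, 0], [0, 5, 0], [0, 0, 5]] with A = PJP^{-1}, so e^{tA} = P e^{tJ} P^{-1}.

For a Jordan block J_k(λ), e^{tJ_k(λ)} = e^{λt} · (I + tN + t^2 N^2/2! + ... + t^{k-1} N^{k-1}/(k-1)!) where N is the nilpotent superdiagonal part.

Assembling the blocks and conjugating back gives the entries of e^{tA} as shown above.

e^{tA} = [[e^{5*t}, 0, t*e^{5*t}], [0, e^{5*t}, 0], [0, 0, e^{5*t}]]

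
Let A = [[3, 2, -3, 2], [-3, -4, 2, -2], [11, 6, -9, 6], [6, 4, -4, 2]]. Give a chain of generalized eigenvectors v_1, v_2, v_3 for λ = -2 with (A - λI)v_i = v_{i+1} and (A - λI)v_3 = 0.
v_1 = [[3, -1, 6, 2]]^T, v_2 = [[-1, 1, -3, -2]]^T, v_3 = [[2, -1, 4, 2]]^T

We seek v_1 ∈ ker((A + 2I)^3) \ ker((A + 2I)^2), then set v_{i+1} = (A + 2I) v_i.

One such chain is v_1 = [[3, -1, 6, 2]]^T, v_2 = [[-1, 1, -3, -2]]^T, v_3 = [[2, -1, 4, 2]]^T. Check: (A + 2I) v_3 = [[0, 0, 0, 0]]^T = 0.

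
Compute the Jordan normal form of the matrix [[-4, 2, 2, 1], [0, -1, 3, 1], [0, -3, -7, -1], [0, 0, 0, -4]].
The characteristic polynomial is det(xI - A) = (x + 4)^4, so the eigenvalues are -4 (algebraic multiplicity 4).

For λ = -4: rank(A + 4I) = 2, rank((A + 4I)^2) = 0. The eigenspace has dimension 4 - 2 = 2, so there are 2 Jordan blocks; the rank sequence gives block sizes [2, 2].

Assembling the blocks gives the Jordan form J above.

J = [[-4, 1, 0, 0], [0, -4, 0, 0], [0, 0, -4, 1], [0, 0, 0, -4]]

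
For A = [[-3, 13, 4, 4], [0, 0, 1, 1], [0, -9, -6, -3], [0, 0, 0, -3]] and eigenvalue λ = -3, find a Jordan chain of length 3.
We seek v_1 ∈ ker((A + 3I)^3) \ ker((A + 3I)^2), then set v_{i+1} = (A + 3I) v_i.

One such chain is v_1 = [[0, 0, 1, 0]]^T, v_2 = [[4, 1, -3, 0]]^T, v_3 = [[1, 0, 0, 0]]^T. Check: (A + 3I) v_3 = [[0, 0, 0, 0]]^T = 0.

v_1 = [[0, 0, 1, 0]]^T, v_2 = [[4, 1, -3, 0]]^T, v_3 = [[1, 0, 0, 0]]^T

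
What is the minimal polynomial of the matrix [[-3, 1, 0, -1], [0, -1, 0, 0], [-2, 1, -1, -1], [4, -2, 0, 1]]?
m_A(x) = (x + 1)^2

The characteristic polynomial factors as (x + 1)^4. The minimal polynomial is ∏(x - λ)^{k_λ} where k_λ is the size of the largest Jordan block at λ.

For λ = -1: rank(A + I) = 1, and the largest Jordan block has size 2 (the smallest k with rank((A + I)^k) = rank((A + I)^(k+1))).

So m_A(x) = (x + 1)^2.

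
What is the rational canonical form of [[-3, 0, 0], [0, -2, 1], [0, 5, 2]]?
The invariant factors of A (the non-unit diagonal entries of the Smith normal form of xI - A over ℚ[x]) are x + 3, (x - 3)(x + 3), each dividing the next. The characteristic polynomial is their product, (x - 3)(x + 3)^2.

The rational canonical form is the block-diagonal matrix of companion matrices C(f_i):
R = [[-3, 0, 0], [0, 0, 9], [0, 1, 0]].

R = [[-3, 0, 0], [0, 0, 9], [0, 1, 0]]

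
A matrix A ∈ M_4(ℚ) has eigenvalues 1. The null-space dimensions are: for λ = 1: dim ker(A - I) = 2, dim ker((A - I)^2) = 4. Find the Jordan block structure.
Jordan blocks: (1, 2), (1, 2)

λ = 1: successive nullity increments [2, 2] count blocks of size ≥ k; block sizes are [2, 2].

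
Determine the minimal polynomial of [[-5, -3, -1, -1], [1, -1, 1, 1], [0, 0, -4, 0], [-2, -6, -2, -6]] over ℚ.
m_A(x) = (x + 4)^2

The characteristic polynomial factors as (x + 4)^4. The minimal polynomial is ∏(x - λ)^{k_λ} where k_λ is the size of the largest Jordan block at λ.

For λ = -4: rank(A + 4I) = 1, and the largest Jordan block has size 2 (the smallest k with rank((A + 4I)^k) = rank((A + 4I)^(k+1))).

So m_A(x) = (x + 4)^2.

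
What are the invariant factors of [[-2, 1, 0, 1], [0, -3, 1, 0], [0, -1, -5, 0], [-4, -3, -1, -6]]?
The Jordan structure of A has elementary divisors (x + 4)^2, (x + 4)^2. Arranging the block sizes at each eigenvalue in decreasing order and taking row products gives the invariant factors.

Invariant factors (smallest first, each dividing the next): (x + 4)^2, (x + 4)^2.

Check: the last factor (x + 4)^2 is the minimal polynomial, and the product (x + 4)^4 is the characteristic polynomial.

(x + 4)^2, (x + 4)^2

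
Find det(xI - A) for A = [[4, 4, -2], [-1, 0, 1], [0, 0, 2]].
χ_A(x) = (x - 2)^3

xI - A = [[x - 4, -4, 2], [1, x, -1], [0, 0, x - 2]].

Expanding det(xI - A) along the first row:
det(xI - A) = + (x - 4)·det([[x, -1], [0, x - 2]]) - (-4)·det([[1, -1], [0, x - 2]]) + (2)·det([[1, x], [0, 0]]).

Evaluating gives χ_A(x) = x^3 - 6x^2 + 12x - 8 = (x - 2)^3.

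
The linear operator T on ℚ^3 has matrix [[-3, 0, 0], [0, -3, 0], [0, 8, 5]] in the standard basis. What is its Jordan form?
The characteristic polynomial is det(xI - A) = (x - 5)(x + 3)^2, so the eigenvalues are -3 (algebraic multiplicity 2), 5 (algebraic multiplicity 1).

For λ = -3: rank(A + 3I) = 1. The eigenspace has dimension 3 - 1 = 2, so there are 2 Jordan blocks; the rank sequence gives block sizes [1, 1].

For λ = 5: algebraic multiplicity 1 gives one 1×1 block.

Assembling the blocks gives the Jordan form J above.

J = [[-3, 0, 0], [0, -3, 0], [0, 0, 5]]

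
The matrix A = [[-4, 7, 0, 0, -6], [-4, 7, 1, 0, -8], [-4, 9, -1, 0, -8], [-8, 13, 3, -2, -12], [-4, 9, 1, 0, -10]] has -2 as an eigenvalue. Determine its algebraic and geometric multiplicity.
The characteristic polynomial is (x + 2)^5, so the factor x + 2 appears with exponent 5: the algebraic multiplicity is 5.

rank(A + 2I) = 2, so the eigenspace has dimension 5 - 2 = 3: the geometric multiplicity is 3.

Since 3 < 5, A is not diagonalizable.

algebraic multiplicity 5, geometric multiplicity 3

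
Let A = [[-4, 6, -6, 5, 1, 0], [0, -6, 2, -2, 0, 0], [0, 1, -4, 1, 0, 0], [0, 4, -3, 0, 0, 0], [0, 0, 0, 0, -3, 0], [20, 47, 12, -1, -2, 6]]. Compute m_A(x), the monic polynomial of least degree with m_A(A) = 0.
m_A(x) = (x - 6)(x + 3)^2(x + 4)^2

The characteristic polynomial factors as (x - 6)(x + 3)^3(x + 4)^2. The minimal polynomial is ∏(x - λ)^{k_λ} where k_λ is the size of the largest Jordan block at λ.

For λ = -4: rank(A + 4I) = 5, and the largest Jordan block has size 2 (the smallest k with rank((A + 4I)^k) = rank((A + 4I)^(k+1))).
For λ = -3: rank(A + 3I) = 4, and the largest Jordan block has size 2 (the smallest k with rank((A + 3I)^k) = rank((A + 3I)^(k+1))).
For λ = 6: rank(A - 6I) = 5, and the largest Jordan block has size 1 (the smallest k with rank((A - 6I)^k) = rank((A - 6I)^(k+1))).

So m_A(x) = (x - 6)(x + 3)^2(x + 4)^2.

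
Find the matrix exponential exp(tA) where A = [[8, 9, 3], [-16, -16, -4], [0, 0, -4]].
e^{tA} = [[(12*t + 1)*e^{-4*t}, 9*t*e^{-4*t}, 3*t*e^{-4*t}], [-16*t*e^{-4*t}, (1 - 12*t)*e^{-4*t}, -4*t*e^{-4*t}], [0, 0, e^{-4*t}]]

A has Jordan form J = [[-4, 1, 0], [0, -4, 0], [0, 0, -4]] with A = PJP^{-1}, so e^{tA} = P e^{tJ} P^{-1}.

For a Jordan block J_k(λ), e^{tJ_k(λ)} = e^{λt} · (I + tN + t^2 N^2/2! + ... + t^{k-1} N^{k-1}/(k-1)!) where N is the nilpotent superdiagonal part.

Assembling the blocks and conjugating back gives the entries of e^{tA} as shown above.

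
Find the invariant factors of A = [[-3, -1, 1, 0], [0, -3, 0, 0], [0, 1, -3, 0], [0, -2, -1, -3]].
The Jordan structure of A has elementary divisors (x + 3)^3, (x + 3). Arranging the block sizes at each eigenvalue in decreasing order and taking row products gives the invariant factors.

Invariant factors (smallest first, each dividing the next): x + 3, (x + 3)^3.

Check: the last factor (x + 3)^3 is the minimal polynomial, and the product (x + 3)^4 is the characteristic polynomial.

x + 3, (x + 3)^3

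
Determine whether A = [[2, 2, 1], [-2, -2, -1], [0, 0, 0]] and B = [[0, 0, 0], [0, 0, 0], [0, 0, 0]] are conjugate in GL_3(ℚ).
Both have characteristic polynomial x^3, but the minimal polynomial of A is x^2 while the minimal polynomial of B is x. The minimal polynomial is a similarity invariant, so A and B are not similar.

No.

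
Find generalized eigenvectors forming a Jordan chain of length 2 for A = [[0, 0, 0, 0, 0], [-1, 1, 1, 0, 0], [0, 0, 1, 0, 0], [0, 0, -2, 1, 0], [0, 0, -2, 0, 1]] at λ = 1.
v_1 = [[0, 1, 1, 0, 0]]^T, v_2 = [[0, 1, 0, -2, -2]]^T

We seek v_1 ∈ ker((A - I)^2) \ ker(A - I), then set v_{i+1} = (A - I) v_i.

One such chain is v_1 = [[0, 1, 1, 0, 0]]^T, v_2 = [[0, 1, 0, -2, -2]]^T. Check: (A - I) v_2 = [[0, 0, 0, 0, 0]]^T = 0.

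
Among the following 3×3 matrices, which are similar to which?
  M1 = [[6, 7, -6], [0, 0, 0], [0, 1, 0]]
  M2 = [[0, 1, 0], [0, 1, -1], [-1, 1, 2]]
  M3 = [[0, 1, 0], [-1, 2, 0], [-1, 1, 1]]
3 classes: {M1}, {M2}, {M3}

Characteristic polynomials: χ_{M1} = x^2(x - 6), χ_{M2} = (x - 1)^3, χ_{M3} = (x - 1)^3.

{M1}: invariant factors x^2(x - 6).

{M2}: invariant factors (x - 1)^3.

{M3}: invariant factors x - 1, (x - 1)^2.

Matrices are similar if and only if their invariant-factor lists agree; the partition into similarity classes is {M1}, {M2}, {M3}.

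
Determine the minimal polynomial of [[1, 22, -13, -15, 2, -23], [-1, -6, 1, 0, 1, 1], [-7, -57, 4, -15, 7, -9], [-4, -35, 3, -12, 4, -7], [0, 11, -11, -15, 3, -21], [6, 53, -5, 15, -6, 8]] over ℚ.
m_A(x) = (x - 3)(x + 2)^3

The characteristic polynomial factors as (x - 3)^2(x + 2)^4. The minimal polynomial is ∏(x - λ)^{k_λ} where k_λ is the size of the largest Jordan block at λ.

For λ = -2: rank(A + 2I) = 4, and the largest Jordan block has size 3 (the smallest k with rank((A + 2I)^k) = rank((A + 2I)^(k+1))).
For λ = 3: rank(A - 3I) = 4, and the largest Jordan block has size 1 (the smallest k with rank((A - 3I)^k) = rank((A - 3I)^(k+1))).

So m_A(x) = (x - 3)(x + 2)^3.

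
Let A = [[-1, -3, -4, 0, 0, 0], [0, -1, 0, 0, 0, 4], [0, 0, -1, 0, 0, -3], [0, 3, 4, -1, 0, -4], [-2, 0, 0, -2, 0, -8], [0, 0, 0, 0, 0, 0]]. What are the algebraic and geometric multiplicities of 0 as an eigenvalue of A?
algebraic multiplicity 2, geometric multiplicity 2

The characteristic polynomial is x^2(x + 1)^4, so the factor x appears with exponent 2: the algebraic multiplicity is 2.

rank(A) = 4, so the eigenspace has dimension 6 - 4 = 2: the geometric multiplicity is 2.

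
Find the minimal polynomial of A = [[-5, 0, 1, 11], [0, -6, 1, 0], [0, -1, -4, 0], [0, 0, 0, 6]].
The characteristic polynomial factors as (x - 6)(x + 5)^3. The minimal polynomial is ∏(x - λ)^{k_λ} where k_λ is the size of the largest Jordan block at λ.

For λ = -5: rank(A + 5I) = 3, and the largest Jordan block has size 3 (the smallest k with rank((A + 5I)^k) = rank((A + 5I)^(k+1))).
For λ = 6: rank(A - 6I) = 3, and the largest Jordan block has size 1 (the smallest k with rank((A - 6I)^k) = rank((A - 6I)^(k+1))).

So m_A(x) = (x - 6)(x + 5)^3.

m_A(x) = (x - 6)(x + 5)^3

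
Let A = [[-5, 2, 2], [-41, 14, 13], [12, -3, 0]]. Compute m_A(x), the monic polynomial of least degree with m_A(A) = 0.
m_A(x) = (x - 3)^3

The characteristic polynomial factors as (x - 3)^3. The minimal polynomial is ∏(x - λ)^{k_λ} where k_λ is the size of the largest Jordan block at λ.

For λ = 3: rank(A - 3I) = 2, and the largest Jordan block has size 3 (the smallest k with rank((A - 3I)^k) = rank((A - 3I)^(k+1))).

So m_A(x) = (x - 3)^3.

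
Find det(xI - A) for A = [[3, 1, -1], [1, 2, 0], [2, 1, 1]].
χ_A(x) = (x - 2)^3

xI - A = [[x - 3, -1, 1], [-1, x - 2, 0], [-2, -1, x - 1]].

Expanding det(xI - A) along the first row:
det(xI - A) = + (x - 3)·det([[x - 2, 0], [-1, x - 1]]) - (-1)·det([[-1, 0], [-2, x - 1]]) + (1)·det([[-1, x - 2], [-2, -1]]).

Evaluating gives χ_A(x) = x^3 - 6x^2 + 12x - 8 = (x - 2)^3.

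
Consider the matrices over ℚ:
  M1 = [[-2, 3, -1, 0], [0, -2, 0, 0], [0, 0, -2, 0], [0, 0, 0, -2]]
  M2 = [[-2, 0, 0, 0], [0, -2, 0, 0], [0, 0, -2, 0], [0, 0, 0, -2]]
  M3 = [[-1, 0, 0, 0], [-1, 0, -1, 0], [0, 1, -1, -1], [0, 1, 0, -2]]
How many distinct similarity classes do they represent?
Characteristic polynomials: χ_{M1} = (x + 2)^4, χ_{M2} = (x + 2)^4, χ_{M3} = (x + 1)^4.

{M1}: invariant factors x + 2, x + 2, (x + 2)^2.

{M2}: invariant factors x + 2, x + 2, x + 2, x + 2.

{M3}: invariant factors x + 1, (x + 1)^3.

Matrices are similar if and only if their invariant-factor lists agree; the partition into similarity classes is {M1}, {M2}, {M3}.

3 classes: {M1}, {M2}, {M3}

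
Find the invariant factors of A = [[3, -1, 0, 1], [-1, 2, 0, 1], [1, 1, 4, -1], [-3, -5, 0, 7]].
x - 4, (x - 4)^3

The Jordan structure of A has elementary divisors (x - 4)^3, (x - 4). Arranging the block sizes at each eigenvalue in decreasing order and taking row products gives the invariant factors.

Invariant factors (smallest first, each dividing the next): x - 4, (x - 4)^3.

Check: the last factor (x - 4)^3 is the minimal polynomial, and the product (x - 4)^4 is the characteristic polynomial.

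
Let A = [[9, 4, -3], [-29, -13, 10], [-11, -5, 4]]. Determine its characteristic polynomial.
χ_A(x) = x^3

xI - A = [[x - 9, -4, 3], [29, x + 13, -10], [11, 5, x - 4]].

Expanding det(xI - A) along the first row:
det(xI - A) = + (x - 9)·det([[x + 13, -10], [5, x - 4]]) - (-4)·det([[29, -10], [11, x - 4]]) + (3)·det([[29, x + 13], [11, 5]]).

Evaluating gives χ_A(x) = x^3.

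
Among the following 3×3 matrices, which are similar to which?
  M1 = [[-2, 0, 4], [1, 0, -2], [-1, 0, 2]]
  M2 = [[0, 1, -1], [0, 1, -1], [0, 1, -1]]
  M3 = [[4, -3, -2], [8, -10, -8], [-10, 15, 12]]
Characteristic polynomials: χ_{M1} = x^3, χ_{M2} = x^3, χ_{M3} = (x - 2)^3.

{M1, M2}: invariant factors x, x^2.

{M3}: invariant factors x - 2, (x - 2)^2.

Matrices are similar if and only if their invariant-factor lists agree; the partition into similarity classes is {M1, M2}, {M3}.

2 classes: {M1, M2}, {M3}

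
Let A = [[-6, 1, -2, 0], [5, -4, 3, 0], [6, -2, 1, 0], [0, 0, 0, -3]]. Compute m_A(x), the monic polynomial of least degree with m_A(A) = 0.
The characteristic polynomial factors as (x + 3)^4. The minimal polynomial is ∏(x - λ)^{k_λ} where k_λ is the size of the largest Jordan block at λ.

For λ = -3: rank(A + 3I) = 2, and the largest Jordan block has size 3 (the smallest k with rank((A + 3I)^k) = rank((A + 3I)^(k+1))).

So m_A(x) = (x + 3)^3.

m_A(x) = (x + 3)^3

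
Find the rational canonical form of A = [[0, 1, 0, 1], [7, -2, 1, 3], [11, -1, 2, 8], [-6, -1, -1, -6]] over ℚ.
R = [[0, 1, 0, 0], [1, -3, 0, 0], [0, 0, 0, 1], [0, 0, 1, -3]]

The invariant factors of A (the non-unit diagonal entries of the Smith normal form of xI - A over ℚ[x]) are x^2 + 3x - 1, x^2 + 3x - 1, each dividing the next. The characteristic polynomial is their product, (x^2 + 3x - 1)^2.

The rational canonical form is the block-diagonal matrix of companion matrices C(f_i):
R = [[0, 1, 0, 0], [1, -3, 0, 0], [0, 0, 0, 1], [0, 0, 1, -3]].

Note the characteristic polynomial does not split into linear factors over ℚ, so A has no Jordan form over ℚ; the rational canonical form exists over any field.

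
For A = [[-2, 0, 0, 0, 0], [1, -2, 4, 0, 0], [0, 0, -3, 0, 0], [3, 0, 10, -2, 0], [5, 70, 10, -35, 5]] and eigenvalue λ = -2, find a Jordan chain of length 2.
We seek v_1 ∈ ker((A + 2I)^2) \ ker(A + 2I), then set v_{i+1} = (A + 2I) v_i.

One such chain is v_1 = [[1, 0, 0, 0, 0]]^T, v_2 = [[0, 1, 0, 3, 5]]^T. Check: (A + 2I) v_2 = [[0, 0, 0, 0, 0]]^T = 0.

v_1 = [[1, 0, 0, 0, 0]]^T, v_2 = [[0, 1, 0, 3, 5]]^T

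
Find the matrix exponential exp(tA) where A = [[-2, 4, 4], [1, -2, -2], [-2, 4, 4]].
e^{tA} = [[1 - 2*t, 4*t, 4*t], [t, 1 - 2*t, -2*t], [-2*t, 4*t, 4*t + 1]]

A has Jordan form J = [[0, 1, 0], [0, 0, 0], [0, 0, 0]] with A = PJP^{-1}, so e^{tA} = P e^{tJ} P^{-1}.

For a Jordan block J_k(λ), e^{tJ_k(λ)} = e^{λt} · (I + tN + t^2 N^2/2! + ... + t^{k-1} N^{k-1}/(k-1)!) where N is the nilpotent superdiagonal part.

Assembling the blocks and conjugating back gives the entries of e^{tA} as shown above.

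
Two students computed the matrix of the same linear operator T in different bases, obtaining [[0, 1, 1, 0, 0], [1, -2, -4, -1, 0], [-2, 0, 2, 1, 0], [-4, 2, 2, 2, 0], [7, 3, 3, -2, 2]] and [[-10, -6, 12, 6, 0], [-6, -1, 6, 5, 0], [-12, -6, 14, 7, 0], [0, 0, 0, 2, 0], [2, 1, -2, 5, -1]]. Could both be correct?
Two matrices over a field are similar if and only if they have the same invariant factors.

Both A and B have characteristic polynomial (x - 2)^3(x + 1)^2 and minimal polynomial (x - 2)^2(x + 1)^2. Computing further, both have invariant factors x - 2, (x - 2)^2(x + 1)^2. Hence A and B are similar.

Yes.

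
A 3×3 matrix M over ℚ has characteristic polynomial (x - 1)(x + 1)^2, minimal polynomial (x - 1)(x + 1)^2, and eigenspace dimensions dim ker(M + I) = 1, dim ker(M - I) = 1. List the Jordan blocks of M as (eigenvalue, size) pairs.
λ = -1: algebraic multiplicity 2 (exponent in χ_M), largest block size 2 (exponent in m_M), 1 block (geometric multiplicity). This forces block sizes [2].
λ = 1: algebraic multiplicity 1 (exponent in χ_M), largest block size 1 (exponent in m_M), 1 block (geometric multiplicity). This forces block sizes [1].

Jordan blocks: (-1, 2), (1, 1)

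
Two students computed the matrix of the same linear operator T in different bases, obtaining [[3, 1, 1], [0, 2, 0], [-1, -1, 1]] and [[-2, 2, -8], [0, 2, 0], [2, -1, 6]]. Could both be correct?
Two matrices over a field are similar if and only if they have the same invariant factors.

Both A and B have characteristic polynomial (x - 2)^3 and minimal polynomial (x - 2)^2. Computing further, both have invariant factors x - 2, (x - 2)^2. Hence A and B are similar.

Yes.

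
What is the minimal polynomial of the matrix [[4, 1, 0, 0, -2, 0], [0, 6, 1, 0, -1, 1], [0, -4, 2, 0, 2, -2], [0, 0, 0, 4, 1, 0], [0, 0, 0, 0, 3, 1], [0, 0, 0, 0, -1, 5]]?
The characteristic polynomial factors as (x - 4)^6. The minimal polynomial is ∏(x - λ)^{k_λ} where k_λ is the size of the largest Jordan block at λ.

For λ = 4: rank(A - 4I) = 4, and the largest Jordan block has size 3 (the smallest k with rank((A - 4I)^k) = rank((A - 4I)^(k+1))).

So m_A(x) = (x - 4)^3.

m_A(x) = (x - 4)^3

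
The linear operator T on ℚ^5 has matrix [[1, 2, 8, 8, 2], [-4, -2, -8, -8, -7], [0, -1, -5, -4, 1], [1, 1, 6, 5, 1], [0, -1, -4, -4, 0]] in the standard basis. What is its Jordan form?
The characteristic polynomial is det(xI - A) = (x - 1)^2(x + 1)^3, so the eigenvalues are -1 (algebraic multiplicity 3), 1 (algebraic multiplicity 2).

For λ = -1: rank(A + I) = 3, rank((A + I)^2) = 2. The eigenspace has dimension 5 - 3 = 2, so there are 2 Jordan blocks; the rank sequence gives block sizes [2, 1].

For λ = 1: rank(A - I) = 4, rank((A - I)^2) = 3. The eigenspace has dimension 5 - 4 = 1, so there is 1 Jordan block; the rank sequence gives block sizes [2].

Assembling the blocks gives the Jordan form J above.

J = [[-1, 1, 0, 0, 0], [0, -1, 0, 0, 0], [0, 0, -1, 0, 0], [0, 0, 0, 1, 1], [0, 0, 0, 0, 1]]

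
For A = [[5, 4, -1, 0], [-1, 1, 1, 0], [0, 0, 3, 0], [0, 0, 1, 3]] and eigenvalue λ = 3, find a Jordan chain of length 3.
v_1 = [[0, 0, 1, 0]]^T, v_2 = [[-1, 1, 0, 1]]^T, v_3 = [[2, -1, 0, 0]]^T

We seek v_1 ∈ ker((A - 3I)^3) \ ker((A - 3I)^2), then set v_{i+1} = (A - 3I) v_i.

One such chain is v_1 = [[0, 0, 1, 0]]^T, v_2 = [[-1, 1, 0, 1]]^T, v_3 = [[2, -1, 0, 0]]^T. Check: (A - 3I) v_3 = [[0, 0, 0, 0]]^T = 0.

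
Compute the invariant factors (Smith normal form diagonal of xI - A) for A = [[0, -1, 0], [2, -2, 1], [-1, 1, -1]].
(x + 1)^3

The Jordan structure of A has elementary divisors (x + 1)^3. Arranging the block sizes at each eigenvalue in decreasing order and taking row products gives the invariant factors.

Invariant factors (smallest first, each dividing the next): (x + 1)^3.

Check: the last factor (x + 1)^3 is the minimal polynomial, and the product (x + 1)^3 is the characteristic polynomial.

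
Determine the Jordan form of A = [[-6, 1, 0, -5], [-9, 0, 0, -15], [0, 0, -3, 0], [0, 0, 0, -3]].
J = [[-3, 1, 0, 0], [0, -3, 0, 0], [0, 0, -3, 0], [0, 0, 0, -3]]

The characteristic polynomial is det(xI - A) = (x + 3)^4, so the eigenvalues are -3 (algebraic multiplicity 4).

For λ = -3: rank(A + 3I) = 1, rank((A + 3I)^2) = 0. The eigenspace has dimension 4 - 1 = 3, so there are 3 Jordan blocks; the rank sequence gives block sizes [2, 1, 1].

Assembling the blocks gives the Jordan form J above.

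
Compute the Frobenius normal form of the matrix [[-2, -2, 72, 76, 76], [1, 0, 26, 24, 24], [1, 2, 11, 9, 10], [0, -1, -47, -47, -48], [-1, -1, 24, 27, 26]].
The invariant factors of A (the non-unit diagonal entries of the Smith normal form of xI - A over ℚ[x]) are x^2(x + 4)^3, each dividing the next. The characteristic polynomial is their product, x^2(x + 4)^3.

The rational canonical form is the block-diagonal matrix of companion matrices C(f_i):
R = [[0, 0, 0, 0, 0], [1, 0, 0, 0, 0], [0, 1, 0, 0, -64], [0, 0, 1, 0, -48], [0, 0, 0, 1, -12]].

R = [[0, 0, 0, 0, 0], [1, 0, 0, 0, 0], [0, 1, 0, 0, -64], [0, 0, 1, 0, -48], [0, 0, 0, 1, -12]]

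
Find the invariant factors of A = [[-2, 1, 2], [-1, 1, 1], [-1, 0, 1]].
x^3

The Jordan structure of A has elementary divisors x^3. Arranging the block sizes at each eigenvalue in decreasing order and taking row products gives the invariant factors.

Invariant factors (smallest first, each dividing the next): x^3.

Check: the last factor x^3 is the minimal polynomial, and the product x^3 is the characteristic polynomial.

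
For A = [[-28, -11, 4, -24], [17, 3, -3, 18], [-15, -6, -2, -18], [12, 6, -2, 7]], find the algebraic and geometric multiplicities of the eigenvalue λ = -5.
The characteristic polynomial is (x + 5)^4, so the factor x + 5 appears with exponent 4: the algebraic multiplicity is 4.

rank(A + 5I) = 2, so the eigenspace has dimension 4 - 2 = 2: the geometric multiplicity is 2.

Since 2 < 4, A is not diagonalizable.

algebraic multiplicity 4, geometric multiplicity 2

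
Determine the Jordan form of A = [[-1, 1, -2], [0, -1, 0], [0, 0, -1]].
J = [[-1, 1, 0], [0, -1, 0], [0, 0, -1]]

The characteristic polynomial is det(xI - A) = (x + 1)^3, so the eigenvalues are -1 (algebraic multiplicity 3).

For λ = -1: rank(A + I) = 1, rank((A + I)^2) = 0. The eigenspace has dimension 3 - 1 = 2, so there are 2 Jordan blocks; the rank sequence gives block sizes [2, 1].

Assembling the blocks gives the Jordan form J above.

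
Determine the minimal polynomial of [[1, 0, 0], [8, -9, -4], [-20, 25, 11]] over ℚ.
The characteristic polynomial factors as (x - 1)^3. The minimal polynomial is ∏(x - λ)^{k_λ} where k_λ is the size of the largest Jordan block at λ.

For λ = 1: rank(A - I) = 1, and the largest Jordan block has size 2 (the smallest k with rank((A - I)^k) = rank((A - I)^(k+1))).

So m_A(x) = (x - 1)^2.

m_A(x) = (x - 1)^2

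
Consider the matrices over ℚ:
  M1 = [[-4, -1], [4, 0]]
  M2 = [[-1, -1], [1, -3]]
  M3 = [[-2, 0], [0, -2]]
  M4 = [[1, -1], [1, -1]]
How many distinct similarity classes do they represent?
Characteristic polynomials: χ_{M1} = (x + 2)^2, χ_{M2} = (x + 2)^2, χ_{M3} = (x + 2)^2, χ_{M4} = x^2.

{M1, M2}: invariant factors (x + 2)^2.

{M3}: invariant factors x + 2, x + 2.

{M4}: invariant factors x^2.

Matrices are similar if and only if their invariant-factor lists agree; the partition into similarity classes is {M1, M2}, {M3}, {M4}.

3 classes: {M1, M2}, {M3}, {M4}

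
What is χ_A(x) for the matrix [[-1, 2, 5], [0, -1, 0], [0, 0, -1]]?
xI - A = [[x + 1, -2, -5], [0, x + 1, 0], [0, 0, x + 1]].

Expanding det(xI - A) along the first row:
det(xI - A) = + (x + 1)·det([[x + 1, 0], [0, x + 1]]) - (-2)·det([[0, 0], [0, x + 1]]) + (-5)·det([[0, x + 1], [0, 0]]).

Evaluating gives χ_A(x) = x^3 + 3x^2 + 3x + 1 = (x + 1)^3.

χ_A(x) = (x + 1)^3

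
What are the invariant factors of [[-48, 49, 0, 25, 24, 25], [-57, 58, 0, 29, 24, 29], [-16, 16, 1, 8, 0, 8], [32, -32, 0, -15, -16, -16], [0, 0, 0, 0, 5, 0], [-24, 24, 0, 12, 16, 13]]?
The Jordan structure of A has elementary divisors (x - 1)^2, (x - 1), (x - 1), (x - 5), (x - 5). Arranging the block sizes at each eigenvalue in decreasing order and taking row products gives the invariant factors.

Invariant factors (smallest first, each dividing the next): x - 1, (x - 5)(x - 1), (x - 5)(x - 1)^2.

Check: the last factor (x - 5)(x - 1)^2 is the minimal polynomial, and the product (x - 5)^2(x - 1)^4 is the characteristic polynomial.

x - 1, (x - 5)(x - 1), (x - 5)(x - 1)^2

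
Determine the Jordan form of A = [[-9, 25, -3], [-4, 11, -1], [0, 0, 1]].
The characteristic polynomial is det(xI - A) = (x - 1)^3, so the eigenvalues are 1 (algebraic multiplicity 3).

For λ = 1: rank(A - I) = 2, rank((A - I)^2) = 1, rank((A - I)^3) = 0. The eigenspace has dimension 3 - 2 = 1, so there is 1 Jordan block; the rank sequence gives block sizes [3].

Assembling the blocks gives the Jordan form J above.

J = [[1, 1, 0], [0, 1, 1], [0, 0, 1]]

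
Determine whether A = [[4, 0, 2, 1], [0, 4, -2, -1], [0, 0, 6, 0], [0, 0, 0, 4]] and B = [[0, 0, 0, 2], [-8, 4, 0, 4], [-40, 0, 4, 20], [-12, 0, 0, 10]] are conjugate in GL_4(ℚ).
Both have characteristic polynomial (x - 6)(x - 4)^3, but the minimal polynomial of A is (x - 6)(x - 4)^2 while the minimal polynomial of B is (x - 6)(x - 4). The minimal polynomial is a similarity invariant, so A and B are not similar.

No.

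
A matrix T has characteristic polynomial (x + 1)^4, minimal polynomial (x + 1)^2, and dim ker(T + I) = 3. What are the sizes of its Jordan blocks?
Jordan blocks: (-1, 2), (-1, 1), (-1, 1)

λ = -1: algebraic multiplicity 4 (exponent in χ_T), largest block size 2 (exponent in m_T), 3 blocks (geometric multiplicity). These force block sizes [2, 1, 1].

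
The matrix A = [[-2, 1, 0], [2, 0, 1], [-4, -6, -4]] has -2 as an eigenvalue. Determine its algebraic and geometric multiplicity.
The characteristic polynomial is (x + 2)^3, so the factor x + 2 appears with exponent 3: the algebraic multiplicity is 3.

rank(A + 2I) = 2, so the eigenspace has dimension 3 - 2 = 1: the geometric multiplicity is 1.

Since 1 < 3, A is not diagonalizable.

algebraic multiplicity 3, geometric multiplicity 1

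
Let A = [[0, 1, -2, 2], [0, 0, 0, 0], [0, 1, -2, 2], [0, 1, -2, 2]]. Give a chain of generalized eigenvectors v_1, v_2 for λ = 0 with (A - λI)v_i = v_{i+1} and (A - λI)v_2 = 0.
v_1 = [[2, 1, 2, 2]]^T, v_2 = [[1, 0, 1, 1]]^T

We seek v_1 ∈ ker(A^2) \ ker(A), then set v_{i+1} = A v_i.

One such chain is v_1 = [[2, 1, 2, 2]]^T, v_2 = [[1, 0, 1, 1]]^T. Check: A v_2 = [[0, 0, 0, 0]]^T = 0.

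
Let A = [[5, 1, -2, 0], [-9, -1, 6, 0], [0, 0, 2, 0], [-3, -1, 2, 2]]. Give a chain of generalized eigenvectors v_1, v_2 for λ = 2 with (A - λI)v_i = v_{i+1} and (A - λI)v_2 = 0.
v_1 = [[0, 1, 0, -1]]^T, v_2 = [[1, -3, 0, -1]]^T

We seek v_1 ∈ ker((A - 2I)^2) \ ker(A - 2I), then set v_{i+1} = (A - 2I) v_i.

One such chain is v_1 = [[0, 1, 0, -1]]^T, v_2 = [[1, -3, 0, -1]]^T. Check: (A - 2I) v_2 = [[0, 0, 0, 0]]^T = 0.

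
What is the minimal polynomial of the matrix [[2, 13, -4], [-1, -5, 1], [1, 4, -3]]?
The characteristic polynomial factors as (x + 2)^3. The minimal polynomial is ∏(x - λ)^{k_λ} where k_λ is the size of the largest Jordan block at λ.

For λ = -2: rank(A + 2I) = 2, and the largest Jordan block has size 3 (the smallest k with rank((A + 2I)^k) = rank((A + 2I)^(k+1))).

So m_A(x) = (x + 2)^3.

m_A(x) = (x + 2)^3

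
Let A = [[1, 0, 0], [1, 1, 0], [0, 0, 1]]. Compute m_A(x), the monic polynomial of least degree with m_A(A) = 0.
m_A(x) = (x - 1)^2

The characteristic polynomial factors as (x - 1)^3. The minimal polynomial is ∏(x - λ)^{k_λ} where k_λ is the size of the largest Jordan block at λ.

For λ = 1: rank(A - I) = 1, and the largest Jordan block has size 2 (the smallest k with rank((A - I)^k) = rank((A - I)^(k+1))).

So m_A(x) = (x - 1)^2.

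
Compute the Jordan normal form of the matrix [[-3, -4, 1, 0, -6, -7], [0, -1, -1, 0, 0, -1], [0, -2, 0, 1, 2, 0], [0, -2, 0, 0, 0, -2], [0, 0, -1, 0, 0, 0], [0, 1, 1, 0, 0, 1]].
The characteristic polynomial is det(xI - A) = x^5(x + 3), so the eigenvalues are -3 (algebraic multiplicity 1), 0 (algebraic multiplicity 5).

For λ = -3: algebraic multiplicity 1 gives one 1×1 block.

For λ = 0: rank(A) = 4, rank(A^2) = 2, rank(A^3) = 1. The eigenspace has dimension 6 - 4 = 2, so there are 2 Jordan blocks; the rank sequence gives block sizes [3, 2].

Assembling the blocks gives the Jordan form J above.

J = [[-3, 0, 0, 0, 0, 0], [0, 0, 1, 0, 0, 0], [0, 0, 0, 1, 0, 0], [0, 0, 0, 0, 0, 0], [0, 0, 0, 0, 0, 1], [0, 0, 0, 0, 0, 0]]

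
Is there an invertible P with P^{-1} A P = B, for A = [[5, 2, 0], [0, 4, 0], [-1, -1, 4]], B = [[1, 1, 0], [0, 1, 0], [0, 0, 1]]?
No.

trace(A) = 13 but trace(B) = 3. The trace is a similarity invariant, so A and B are not similar.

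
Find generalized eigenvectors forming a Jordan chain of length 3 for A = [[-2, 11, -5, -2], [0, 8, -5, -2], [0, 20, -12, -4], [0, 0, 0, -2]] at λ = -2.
v_1 = [[0, 0, 1, -3]]^T, v_2 = [[1, 1, 2, 0]]^T, v_3 = [[1, 0, 0, 0]]^T

We seek v_1 ∈ ker((A + 2I)^3) \ ker((A + 2I)^2), then set v_{i+1} = (A + 2I) v_i.

One such chain is v_1 = [[0, 0, 1, -3]]^T, v_2 = [[1, 1, 2, 0]]^T, v_3 = [[1, 0, 0, 0]]^T. Check: (A + 2I) v_3 = [[0, 0, 0, 0]]^T = 0.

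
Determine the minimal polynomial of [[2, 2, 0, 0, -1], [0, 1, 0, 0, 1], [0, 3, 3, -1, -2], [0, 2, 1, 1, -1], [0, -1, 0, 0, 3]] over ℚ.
The characteristic polynomial factors as (x - 2)^5. The minimal polynomial is ∏(x - λ)^{k_λ} where k_λ is the size of the largest Jordan block at λ.

For λ = 2: rank(A - 2I) = 3, and the largest Jordan block has size 3 (the smallest k with rank((A - 2I)^k) = rank((A - 2I)^(k+1))).

So m_A(x) = (x - 2)^3.

m_A(x) = (x - 2)^3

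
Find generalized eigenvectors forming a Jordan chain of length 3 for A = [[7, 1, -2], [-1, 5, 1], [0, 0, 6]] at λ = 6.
v_1 = [[-2, 2, 1]]^T, v_2 = [[-2, 1, 0]]^T, v_3 = [[-1, 1, 0]]^T

We seek v_1 ∈ ker((A - 6I)^3) \ ker((A - 6I)^2), then set v_{i+1} = (A - 6I) v_i.

One such chain is v_1 = [[-2, 2, 1]]^T, v_2 = [[-2, 1, 0]]^T, v_3 = [[-1, 1, 0]]^T. Check: (A - 6I) v_3 = [[0, 0, 0]]^T = 0.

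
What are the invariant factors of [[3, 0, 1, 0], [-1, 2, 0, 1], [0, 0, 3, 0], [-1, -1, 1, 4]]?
The Jordan structure of A has elementary divisors (x - 3)^2, (x - 3)^2. Arranging the block sizes at each eigenvalue in decreasing order and taking row products gives the invariant factors.

Invariant factors (smallest first, each dividing the next): (x - 3)^2, (x - 3)^2.

Check: the last factor (x - 3)^2 is the minimal polynomial, and the product (x - 3)^4 is the characteristic polynomial.

(x - 3)^2, (x - 3)^2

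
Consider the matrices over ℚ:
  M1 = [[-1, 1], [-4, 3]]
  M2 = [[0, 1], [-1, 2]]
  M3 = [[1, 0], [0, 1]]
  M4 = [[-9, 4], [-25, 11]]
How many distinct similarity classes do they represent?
Characteristic polynomials: χ_{M1} = (x - 1)^2, χ_{M2} = (x - 1)^2, χ_{M3} = (x - 1)^2, χ_{M4} = (x - 1)^2.

{M1, M2, M4}: invariant factors (x - 1)^2.

{M3}: invariant factors x - 1, x - 1.

Matrices are similar if and only if their invariant-factor lists agree; the partition into similarity classes is {M1, M2, M4}, {M3}.

2 classes: {M1, M2, M4}, {M3}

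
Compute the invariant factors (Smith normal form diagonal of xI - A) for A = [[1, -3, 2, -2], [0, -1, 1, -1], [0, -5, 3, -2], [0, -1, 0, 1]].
The Jordan structure of A has elementary divisors (x - 1)^3, (x - 1). Arranging the block sizes at each eigenvalue in decreasing order and taking row products gives the invariant factors.

Invariant factors (smallest first, each dividing the next): x - 1, (x - 1)^3.

Check: the last factor (x - 1)^3 is the minimal polynomial, and the product (x - 1)^4 is the characteristic polynomial.

x - 1, (x - 1)^3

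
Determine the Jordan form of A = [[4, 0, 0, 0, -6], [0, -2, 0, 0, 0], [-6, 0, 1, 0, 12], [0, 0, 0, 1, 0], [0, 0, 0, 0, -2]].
J = [[-2, 0, 0, 0, 0], [0, -2, 0, 0, 0], [0, 0, 1, 0, 0], [0, 0, 0, 1, 0], [0, 0, 0, 0, 4]]

The characteristic polynomial is det(xI - A) = (x - 4)(x - 1)^2(x + 2)^2, so the eigenvalues are -2 (algebraic multiplicity 2), 1 (algebraic multiplicity 2), 4 (algebraic multiplicity 1).

For λ = -2: rank(A + 2I) = 3. The eigenspace has dimension 5 - 3 = 2, so there are 2 Jordan blocks; the rank sequence gives block sizes [1, 1].

For λ = 1: rank(A - I) = 3. The eigenspace has dimension 5 - 3 = 2, so there are 2 Jordan blocks; the rank sequence gives block sizes [1, 1].

For λ = 4: algebraic multiplicity 1 gives one 1×1 block.

Assembling the blocks gives the Jordan form J above.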